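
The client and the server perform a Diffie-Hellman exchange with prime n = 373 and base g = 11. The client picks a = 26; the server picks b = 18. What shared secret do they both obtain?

The client sends A = g^a mod n = 11^26 mod 373.
11^1 ≡ 11 (mod 373)
11^2 = (11^1)^2 ≡ 11^2 = 121 ≡ 121 (mod 373)
11^4 = (11^2)^2 ≡ 121^2 = 14641 ≡ 94 (mod 373)
11^8 = (11^4)^2 ≡ 94^2 = 8836 ≡ 257 (mod 373)
11^16 = (11^8)^2 ≡ 257^2 = 66049 ≡ 28 (mod 373)
11^26 = 11^16 · 11^8 · 11^2 ≡ 28 · 257 · 121 ≡ 134 (mod 373).
So A = 134. The server then computes K = A^b mod n = 134^18 mod 373.
134^1 ≡ 134 (mod 373)
134^2 = (134^1)^2 ≡ 134^2 = 17956 ≡ 52 (mod 373)
134^4 = (134^2)^2 ≡ 52^2 = 2704 ≡ 93 (mod 373)
134^8 = (134^4)^2 ≡ 93^2 = 8649 ≡ 70 (mod 373)
134^16 = (134^8)^2 ≡ 70^2 = 4900 ≡ 51 (mod 373)
134^18 = 134^16 · 134^2 ≡ 51 · 52 ≡ 41 (mod 373).

41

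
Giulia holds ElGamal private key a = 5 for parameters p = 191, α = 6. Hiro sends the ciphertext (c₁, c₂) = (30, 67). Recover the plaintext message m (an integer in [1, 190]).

Shared mask s = c₁^a mod p = 30^5 mod 191.
30^1 ≡ 30 (mod 191)
30^2 = (30^1)^2 ≡ 30^2 = 900 ≡ 136 (mod 191)
30^4 = (30^2)^2 ≡ 136^2 = 18496 ≡ 160 (mod 191)
30^5 = 30^4 · 30^1 ≡ 160 · 30 ≡ 25 (mod 191).
So s = 25; s⁻¹ ≡ 107 (mod 191).
m = c₂ · s⁻¹ mod 191 = 67 · 107 mod 191 = 102.

102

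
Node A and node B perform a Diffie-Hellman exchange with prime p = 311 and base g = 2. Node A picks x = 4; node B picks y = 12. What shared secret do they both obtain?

Node A sends A = g^x mod p = 2^4 mod 311.
2^1 ≡ 2 (mod 311)
2^2 = (2^1)^2 ≡ 2^2 = 4 ≡ 4 (mod 311)
2^4 = (2^2)^2 ≡ 4^2 = 16 ≡ 16 (mod 311)
So A = 16. Node B then computes K = A^y mod p = 16^12 mod 311.
16^1 ≡ 16 (mod 311)
16^2 = (16^1)^2 ≡ 16^2 = 256 ≡ 256 (mod 311)
16^4 = (16^2)^2 ≡ 256^2 = 65536 ≡ 226 (mod 311)
16^8 = (16^4)^2 ≡ 226^2 = 51076 ≡ 72 (mod 311)
16^12 = 16^8 · 16^4 ≡ 72 · 226 ≡ 100 (mod 311).

100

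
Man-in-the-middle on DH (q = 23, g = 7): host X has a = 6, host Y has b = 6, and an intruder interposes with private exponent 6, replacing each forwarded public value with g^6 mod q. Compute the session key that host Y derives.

Host Y receives an intruder's public value M = 7^6 mod 23 instead of the honest one.
7^1 ≡ 7 (mod 23)
7^2 = (7^1)^2 ≡ 7^2 = 49 ≡ 3 (mod 23)
7^4 = (7^2)^2 ≡ 3^2 = 9 ≡ 9 (mod 23)
7^6 = 7^4 · 7^2 ≡ 9 · 3 ≡ 4 (mod 23).
So M = 4. Host Y computes K = M^6 mod 23.
4^1 ≡ 4 (mod 23)
4^2 = (4^1)^2 ≡ 4^2 = 16 ≡ 16 (mod 23)
4^4 = (4^2)^2 ≡ 16^2 = 256 ≡ 3 (mod 23)
4^6 = 4^4 · 4^2 ≡ 3 · 16 ≡ 2 (mod 23).

2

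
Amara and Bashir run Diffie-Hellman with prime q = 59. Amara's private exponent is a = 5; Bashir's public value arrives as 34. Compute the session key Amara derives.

55

Shared key K = 34^5 mod 59.
34^1 ≡ 34 (mod 59)
34^2 = (34^1)^2 ≡ 34^2 = 1156 ≡ 35 (mod 59)
34^4 = (34^2)^2 ≡ 35^2 = 1225 ≡ 45 (mod 59)
34^5 = 34^4 · 34^1 ≡ 45 · 34 ≡ 55 (mod 59).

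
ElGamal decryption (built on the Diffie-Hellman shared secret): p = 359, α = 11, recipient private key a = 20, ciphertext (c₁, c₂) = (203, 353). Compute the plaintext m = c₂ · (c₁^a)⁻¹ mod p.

78

Shared mask s = c₁^a mod p = 203^20 mod 359.
203^1 ≡ 203 (mod 359)
203^2 = (203^1)^2 ≡ 203^2 = 41209 ≡ 283 (mod 359)
203^4 = (203^2)^2 ≡ 283^2 = 80089 ≡ 32 (mod 359)
203^8 = (203^4)^2 ≡ 32^2 = 1024 ≡ 306 (mod 359)
203^16 = (203^8)^2 ≡ 306^2 = 93636 ≡ 296 (mod 359)
203^20 = 203^16 · 203^4 ≡ 296 · 32 ≡ 138 (mod 359).
So s = 138; s⁻¹ ≡ 346 (mod 359).
m = c₂ · s⁻¹ mod 359 = 353 · 346 mod 359 = 78.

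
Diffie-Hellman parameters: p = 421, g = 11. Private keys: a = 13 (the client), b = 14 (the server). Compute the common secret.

144

The server sends B = g^b mod p = 11^14 mod 421.
11^1 ≡ 11 (mod 421)
11^2 = (11^1)^2 ≡ 11^2 = 121 ≡ 121 (mod 421)
11^4 = (11^2)^2 ≡ 121^2 = 14641 ≡ 327 (mod 421)
11^8 = (11^4)^2 ≡ 327^2 = 106929 ≡ 416 (mod 421)
11^14 = 11^8 · 11^4 · 11^2 ≡ 416 · 327 · 121 ≡ 35 (mod 421).
So B = 35. The client then computes K = B^a mod p = 35^13 mod 421.
35^1 ≡ 35 (mod 421)
35^2 = (35^1)^2 ≡ 35^2 = 1225 ≡ 383 (mod 421)
35^4 = (35^2)^2 ≡ 383^2 = 146689 ≡ 181 (mod 421)
35^8 = (35^4)^2 ≡ 181^2 = 32761 ≡ 344 (mod 421)
35^13 = 35^8 · 35^4 · 35^1 ≡ 344 · 181 · 35 ≡ 144 (mod 421).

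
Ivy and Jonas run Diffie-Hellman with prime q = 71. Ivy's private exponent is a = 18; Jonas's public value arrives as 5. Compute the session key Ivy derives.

54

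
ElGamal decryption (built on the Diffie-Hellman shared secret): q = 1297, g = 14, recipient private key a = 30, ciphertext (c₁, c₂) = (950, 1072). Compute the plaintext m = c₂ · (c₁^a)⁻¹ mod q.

Shared mask s = c₁^a mod q = 950^30 mod 1297.
950^1 ≡ 950 (mod 1297)
950^2 = (950^1)^2 ≡ 950^2 = 902500 ≡ 1085 (mod 1297)
950^4 = (950^2)^2 ≡ 1085^2 = 1177225 ≡ 846 (mod 1297)
950^8 = (950^4)^2 ≡ 846^2 = 715716 ≡ 1069 (mod 1297)
950^16 = (950^8)^2 ≡ 1069^2 = 1142761 ≡ 104 (mod 1297)
950^30 = 950^16 · 950^8 · 950^4 · 950^2 ≡ 104 · 1069 · 846 · 1085 ≡ 365 (mod 1297).
So s = 365; s⁻¹ ≡ 931 (mod 1297).
m = c₂ · s⁻¹ mod 1297 = 1072 · 931 mod 1297 = 639.

639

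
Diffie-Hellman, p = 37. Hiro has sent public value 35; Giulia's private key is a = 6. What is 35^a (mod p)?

Shared key K = 35^6 mod 37.
35^1 ≡ 35 (mod 37)
35^2 = (35^1)^2 ≡ 35^2 = 1225 ≡ 4 (mod 37)
35^4 = (35^2)^2 ≡ 4^2 = 16 ≡ 16 (mod 37)
35^6 = 35^4 · 35^2 ≡ 16 · 4 ≡ 27 (mod 37).

27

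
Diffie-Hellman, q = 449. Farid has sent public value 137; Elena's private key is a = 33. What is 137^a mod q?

213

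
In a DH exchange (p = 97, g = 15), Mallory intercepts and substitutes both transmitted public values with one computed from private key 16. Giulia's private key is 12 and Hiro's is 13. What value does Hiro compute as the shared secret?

62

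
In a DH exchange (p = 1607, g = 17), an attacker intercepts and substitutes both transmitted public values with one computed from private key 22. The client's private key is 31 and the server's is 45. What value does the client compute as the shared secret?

1173

The client receives an attacker's public value M = 17^22 mod 1607 instead of the honest one.
17^1 ≡ 17 (mod 1607)
17^2 = (17^1)^2 ≡ 17^2 = 289 ≡ 289 (mod 1607)
17^4 = (17^2)^2 ≡ 289^2 = 83521 ≡ 1564 (mod 1607)
17^8 = (17^4)^2 ≡ 1564^2 = 2446096 ≡ 242 (mod 1607)
17^16 = (17^8)^2 ≡ 242^2 = 58564 ≡ 712 (mod 1607)
17^22 = 17^16 · 17^4 · 17^2 ≡ 712 · 1564 · 289 ≡ 118 (mod 1607).
So M = 118. The client computes K = M^31 mod 1607.
118^1 ≡ 118 (mod 1607)
118^2 = (118^1)^2 ≡ 118^2 = 13924 ≡ 1068 (mod 1607)
118^4 = (118^2)^2 ≡ 1068^2 = 1140624 ≡ 1261 (mod 1607)
118^8 = (118^4)^2 ≡ 1261^2 = 1590121 ≡ 798 (mod 1607)
118^16 = (118^8)^2 ≡ 798^2 = 636804 ≡ 432 (mod 1607)
118^31 = 118^16 · 118^8 · 118^4 · 118^2 · 118^1 ≡ 432 · 798 · 1261 · 1068 · 118 ≡ 1173 (mod 1607).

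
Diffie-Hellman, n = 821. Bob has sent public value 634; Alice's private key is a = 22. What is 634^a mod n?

500

Shared key K = 634^22 mod 821.
634^1 ≡ 634 (mod 821)
634^2 = (634^1)^2 ≡ 634^2 = 401956 ≡ 487 (mod 821)
634^4 = (634^2)^2 ≡ 487^2 = 237169 ≡ 721 (mod 821)
634^8 = (634^4)^2 ≡ 721^2 = 519841 ≡ 148 (mod 821)
634^16 = (634^8)^2 ≡ 148^2 = 21904 ≡ 558 (mod 821)
634^22 = 634^16 · 634^4 · 634^2 ≡ 558 · 721 · 487 ≡ 500 (mod 821).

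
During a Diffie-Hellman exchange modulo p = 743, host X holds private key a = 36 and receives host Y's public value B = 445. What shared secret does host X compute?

263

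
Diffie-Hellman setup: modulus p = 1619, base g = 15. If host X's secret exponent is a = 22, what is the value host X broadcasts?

Public value = 15^22 mod 1619.
15^1 ≡ 15 (mod 1619)
15^2 = (15^1)^2 ≡ 15^2 = 225 ≡ 225 (mod 1619)
15^4 = (15^2)^2 ≡ 225^2 = 50625 ≡ 436 (mod 1619)
15^8 = (15^4)^2 ≡ 436^2 = 190096 ≡ 673 (mod 1619)
15^16 = (15^8)^2 ≡ 673^2 = 452929 ≡ 1228 (mod 1619)
15^22 = 15^16 · 15^4 · 15^2 ≡ 1228 · 436 · 225 ≡ 248 (mod 1619).

248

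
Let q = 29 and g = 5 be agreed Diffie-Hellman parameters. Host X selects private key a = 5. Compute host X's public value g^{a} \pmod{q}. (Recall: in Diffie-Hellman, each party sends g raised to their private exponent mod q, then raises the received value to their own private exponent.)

22

Public value = 5^{5} \pmod{29}.
5^1 ≡ 5 (mod 29)
5^2 = (5^1)^2 ≡ 5^2 = 25 ≡ 25 (mod 29)
5^4 = (5^2)^2 ≡ 25^2 = 625 ≡ 16 (mod 29)
5^5 = 5^4 · 5^1 ≡ 16 · 5 ≡ 22 (mod 29).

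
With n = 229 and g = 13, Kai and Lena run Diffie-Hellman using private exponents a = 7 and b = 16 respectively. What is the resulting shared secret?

Kai sends A = g^a mod n = 13^7 mod 229.
13^1 ≡ 13 (mod 229)
13^2 = (13^1)^2 ≡ 13^2 = 169 ≡ 169 (mod 229)
13^4 = (13^2)^2 ≡ 169^2 = 28561 ≡ 165 (mod 229)
13^7 = 13^4 · 13^2 · 13^1 ≡ 165 · 169 · 13 ≡ 227 (mod 229).
So A = 227. Lena then computes K = A^b mod n = 227^16 mod 229.
227^1 ≡ 227 (mod 229)
227^2 = (227^1)^2 ≡ 227^2 = 51529 ≡ 4 (mod 229)
227^4 = (227^2)^2 ≡ 4^2 = 16 ≡ 16 (mod 229)
227^8 = (227^4)^2 ≡ 16^2 = 256 ≡ 27 (mod 229)
227^16 = (227^8)^2 ≡ 27^2 = 729 ≡ 42 (mod 229)

42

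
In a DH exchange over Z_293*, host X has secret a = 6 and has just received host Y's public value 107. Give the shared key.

100

Shared key K = 107^6 mod 293.
107^1 ≡ 107 (mod 293)
107^2 = (107^1)^2 ≡ 107^2 = 11449 ≡ 22 (mod 293)
107^4 = (107^2)^2 ≡ 22^2 = 484 ≡ 191 (mod 293)
107^6 = 107^4 · 107^2 ≡ 191 · 22 ≡ 100 (mod 293).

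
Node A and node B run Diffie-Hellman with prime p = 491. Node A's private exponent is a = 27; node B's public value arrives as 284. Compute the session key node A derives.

44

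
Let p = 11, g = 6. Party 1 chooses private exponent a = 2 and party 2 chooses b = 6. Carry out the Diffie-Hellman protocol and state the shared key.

3

Party 1 sends A = g^a mod p = 6^2 mod 11.
6^1 ≡ 6 (mod 11)
6^2 = (6^1)^2 ≡ 6^2 = 36 ≡ 3 (mod 11)
So A = 3. Party 2 then computes K = A^b mod p = 3^6 mod 11.
3^1 ≡ 3 (mod 11)
3^2 = (3^1)^2 ≡ 3^2 = 9 ≡ 9 (mod 11)
3^4 = (3^2)^2 ≡ 9^2 = 81 ≡ 4 (mod 11)
3^6 = 3^4 · 3^2 ≡ 4 · 9 ≡ 3 (mod 11).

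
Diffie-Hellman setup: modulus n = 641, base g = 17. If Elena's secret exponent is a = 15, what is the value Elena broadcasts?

Public value = 17^15 mod 641.
17^1 ≡ 17 (mod 641)
17^2 = (17^1)^2 ≡ 17^2 = 289 ≡ 289 (mod 641)
17^4 = (17^2)^2 ≡ 289^2 = 83521 ≡ 191 (mod 641)
17^8 = (17^4)^2 ≡ 191^2 = 36481 ≡ 585 (mod 641)
17^15 = 17^8 · 17^4 · 17^2 · 17^1 ≡ 585 · 191 · 289 · 17 ≡ 373 (mod 641).

373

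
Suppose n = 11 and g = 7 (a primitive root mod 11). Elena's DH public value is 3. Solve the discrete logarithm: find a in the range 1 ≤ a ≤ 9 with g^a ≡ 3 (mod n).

Try successive powers of 7 modulo 11:
7^1 ≡ 7
7^2 ≡ 5
7^3 ≡ 2
7^4 ≡ 3
Found: a = 4.

4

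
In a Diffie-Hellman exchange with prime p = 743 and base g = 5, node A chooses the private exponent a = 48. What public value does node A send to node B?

Public value = 5^48 (mod 743).
5^1 ≡ 5 (mod 743)
5^2 = (5^1)^2 ≡ 5^2 = 25 ≡ 25 (mod 743)
5^4 = (5^2)^2 ≡ 25^2 = 625 ≡ 625 (mod 743)
5^8 = (5^4)^2 ≡ 625^2 = 390625 ≡ 550 (mod 743)
5^16 = (5^8)^2 ≡ 550^2 = 302500 ≡ 99 (mod 743)
5^32 = (5^16)^2 ≡ 99^2 = 9801 ≡ 142 (mod 743)
5^48 = 5^32 · 5^16 ≡ 142 · 99 ≡ 684 (mod 743).

684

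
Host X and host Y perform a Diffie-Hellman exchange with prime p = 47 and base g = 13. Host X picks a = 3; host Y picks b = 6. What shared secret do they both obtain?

27

Host X sends A = g^a mod p = 13^3 mod 47.
13^1 ≡ 13 (mod 47)
13^2 = (13^1)^2 ≡ 13^2 = 169 ≡ 28 (mod 47)
13^3 = 13^2 · 13^1 ≡ 28 · 13 ≡ 35 (mod 47).
So A = 35. Host Y then computes K = A^b mod p = 35^6 mod 47.
35^1 ≡ 35 (mod 47)
35^2 = (35^1)^2 ≡ 35^2 = 1225 ≡ 3 (mod 47)
35^4 = (35^2)^2 ≡ 3^2 = 9 ≡ 9 (mod 47)
35^6 = 35^4 · 35^2 ≡ 9 · 3 ≡ 27 (mod 47).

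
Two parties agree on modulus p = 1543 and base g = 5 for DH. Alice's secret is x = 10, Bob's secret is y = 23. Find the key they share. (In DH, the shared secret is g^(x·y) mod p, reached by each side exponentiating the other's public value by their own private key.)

Alice sends A = g^x mod p = 5^10 mod 1543.
5^1 ≡ 5 (mod 1543)
5^2 = (5^1)^2 ≡ 5^2 = 25 ≡ 25 (mod 1543)
5^4 = (5^2)^2 ≡ 25^2 = 625 ≡ 625 (mod 1543)
5^8 = (5^4)^2 ≡ 625^2 = 390625 ≡ 246 (mod 1543)
5^10 = 5^8 · 5^2 ≡ 246 · 25 ≡ 1521 (mod 1543).
So A = 1521. Bob then computes K = A^y mod p = 1521^23 mod 1543.
1521^1 ≡ 1521 (mod 1543)
1521^2 = (1521^1)^2 ≡ 1521^2 = 2313441 ≡ 484 (mod 1543)
1521^4 = (1521^2)^2 ≡ 484^2 = 234256 ≡ 1263 (mod 1543)
1521^8 = (1521^4)^2 ≡ 1263^2 = 1595169 ≡ 1250 (mod 1543)
1521^16 = (1521^8)^2 ≡ 1250^2 = 1562500 ≡ 984 (mod 1543)
1521^23 = 1521^16 · 1521^4 · 1521^2 · 1521^1 ≡ 984 · 1263 · 484 · 1521 ≡ 200 (mod 1543).

200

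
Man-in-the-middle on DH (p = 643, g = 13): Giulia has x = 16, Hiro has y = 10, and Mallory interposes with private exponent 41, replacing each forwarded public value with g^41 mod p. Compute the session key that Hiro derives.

577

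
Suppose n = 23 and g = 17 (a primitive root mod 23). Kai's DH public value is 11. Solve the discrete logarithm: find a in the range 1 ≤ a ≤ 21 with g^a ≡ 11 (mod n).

Try successive powers of 17 modulo 23:
17^1 ≡ 17
17^2 ≡ 13
17^3 ≡ 14
17^4 ≡ 8
17^5 ≡ 21
17^6 ≡ 12
17^7 ≡ 20
17^8 ≡ 18
17^9 ≡ 7
17^10 ≡ 4
17^11 ≡ 22
17^12 ≡ 6
17^13 ≡ 10
17^14 ≡ 9
17^15 ≡ 15
17^16 ≡ 2
17^17 ≡ 11
Found: a = 17.

17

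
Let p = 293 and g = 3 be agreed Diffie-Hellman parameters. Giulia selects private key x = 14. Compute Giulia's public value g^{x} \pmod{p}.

37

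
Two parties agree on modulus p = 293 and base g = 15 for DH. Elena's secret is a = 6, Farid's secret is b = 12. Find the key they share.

39

Farid sends B = g^b mod p = 15^12 mod 293.
15^1 ≡ 15 (mod 293)
15^2 = (15^1)^2 ≡ 15^2 = 225 ≡ 225 (mod 293)
15^4 = (15^2)^2 ≡ 225^2 = 50625 ≡ 229 (mod 293)
15^8 = (15^4)^2 ≡ 229^2 = 52441 ≡ 287 (mod 293)
15^12 = 15^8 · 15^4 ≡ 287 · 229 ≡ 91 (mod 293).
So B = 91. Elena then computes K = B^a mod p = 91^6 mod 293.
91^1 ≡ 91 (mod 293)
91^2 = (91^1)^2 ≡ 91^2 = 8281 ≡ 77 (mod 293)
91^4 = (91^2)^2 ≡ 77^2 = 5929 ≡ 69 (mod 293)
91^6 = 91^4 · 91^2 ≡ 69 · 77 ≡ 39 (mod 293).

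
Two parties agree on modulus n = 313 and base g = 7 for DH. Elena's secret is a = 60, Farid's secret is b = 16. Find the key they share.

58

Elena sends A = g^a mod n = 7^60 mod 313.
7^1 ≡ 7 (mod 313)
7^2 = (7^1)^2 ≡ 7^2 = 49 ≡ 49 (mod 313)
7^4 = (7^2)^2 ≡ 49^2 = 2401 ≡ 210 (mod 313)
7^8 = (7^4)^2 ≡ 210^2 = 44100 ≡ 280 (mod 313)
7^16 = (7^8)^2 ≡ 280^2 = 78400 ≡ 150 (mod 313)
7^32 = (7^16)^2 ≡ 150^2 = 22500 ≡ 277 (mod 313)
7^60 = 7^32 · 7^16 · 7^8 · 7^4 ≡ 277 · 150 · 280 · 210 ≡ 33 (mod 313).
So A = 33. Farid then computes K = A^b mod n = 33^16 mod 313.
33^1 ≡ 33 (mod 313)
33^2 = (33^1)^2 ≡ 33^2 = 1089 ≡ 150 (mod 313)
33^4 = (33^2)^2 ≡ 150^2 = 22500 ≡ 277 (mod 313)
33^8 = (33^4)^2 ≡ 277^2 = 76729 ≡ 44 (mod 313)
33^16 = (33^8)^2 ≡ 44^2 = 1936 ≡ 58 (mod 313)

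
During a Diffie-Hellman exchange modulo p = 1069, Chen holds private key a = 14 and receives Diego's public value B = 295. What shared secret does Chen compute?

Shared key K = 295^14 mod 1069.
295^1 ≡ 295 (mod 1069)
295^2 = (295^1)^2 ≡ 295^2 = 87025 ≡ 436 (mod 1069)
295^4 = (295^2)^2 ≡ 436^2 = 190096 ≡ 883 (mod 1069)
295^8 = (295^4)^2 ≡ 883^2 = 779689 ≡ 388 (mod 1069)
295^14 = 295^8 · 295^4 · 295^2 ≡ 388 · 883 · 436 ≡ 767 (mod 1069).

767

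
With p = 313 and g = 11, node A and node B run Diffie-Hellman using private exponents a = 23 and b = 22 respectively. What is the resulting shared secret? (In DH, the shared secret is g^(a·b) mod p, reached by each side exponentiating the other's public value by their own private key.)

256

Node A sends A = g^a mod p = 11^23 mod 313.
11^1 ≡ 11 (mod 313)
11^2 = (11^1)^2 ≡ 11^2 = 121 ≡ 121 (mod 313)
11^4 = (11^2)^2 ≡ 121^2 = 14641 ≡ 243 (mod 313)
11^8 = (11^4)^2 ≡ 243^2 = 59049 ≡ 205 (mod 313)
11^16 = (11^8)^2 ≡ 205^2 = 42025 ≡ 83 (mod 313)
11^23 = 11^16 · 11^4 · 11^2 · 11^1 ≡ 83 · 243 · 121 · 11 ≡ 181 (mod 313).
So A = 181. Node B then computes K = A^b mod p = 181^22 mod 313.
181^1 ≡ 181 (mod 313)
181^2 = (181^1)^2 ≡ 181^2 = 32761 ≡ 209 (mod 313)
181^4 = (181^2)^2 ≡ 209^2 = 43681 ≡ 174 (mod 313)
181^8 = (181^4)^2 ≡ 174^2 = 30276 ≡ 228 (mod 313)
181^16 = (181^8)^2 ≡ 228^2 = 51984 ≡ 26 (mod 313)
181^22 = 181^16 · 181^4 · 181^2 ≡ 26 · 174 · 209 ≡ 256 (mod 313).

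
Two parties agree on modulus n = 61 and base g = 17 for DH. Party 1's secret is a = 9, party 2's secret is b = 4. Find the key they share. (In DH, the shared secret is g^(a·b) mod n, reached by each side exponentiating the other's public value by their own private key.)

Party 1 sends A = g^a mod n = 17^9 mod 61.
17^1 ≡ 17 (mod 61)
17^2 = (17^1)^2 ≡ 17^2 = 289 ≡ 45 (mod 61)
17^4 = (17^2)^2 ≡ 45^2 = 2025 ≡ 12 (mod 61)
17^8 = (17^4)^2 ≡ 12^2 = 144 ≡ 22 (mod 61)
17^9 = 17^8 · 17^1 ≡ 22 · 17 ≡ 8 (mod 61).
So A = 8. Party 2 then computes K = A^b mod n = 8^4 mod 61.
8^1 ≡ 8 (mod 61)
8^2 = (8^1)^2 ≡ 8^2 = 64 ≡ 3 (mod 61)
8^4 = (8^2)^2 ≡ 3^2 = 9 ≡ 9 (mod 61)

9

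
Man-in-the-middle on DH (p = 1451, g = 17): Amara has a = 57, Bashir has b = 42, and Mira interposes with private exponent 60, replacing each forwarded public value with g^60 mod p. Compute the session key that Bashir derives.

Bashir receives Mira's public value M = 17^60 mod 1451 instead of the honest one.
17^1 ≡ 17 (mod 1451)
17^2 = (17^1)^2 ≡ 17^2 = 289 ≡ 289 (mod 1451)
17^4 = (17^2)^2 ≡ 289^2 = 83521 ≡ 814 (mod 1451)
17^8 = (17^4)^2 ≡ 814^2 = 662596 ≡ 940 (mod 1451)
17^16 = (17^8)^2 ≡ 940^2 = 883600 ≡ 1392 (mod 1451)
17^32 = (17^16)^2 ≡ 1392^2 = 1937664 ≡ 579 (mod 1451)
17^60 = 17^32 · 17^16 · 17^8 · 17^4 ≡ 579 · 1392 · 940 · 814 ≡ 1009 (mod 1451).
So M = 1009. Bashir computes K = M^42 mod 1451.
1009^1 ≡ 1009 (mod 1451)
1009^2 = (1009^1)^2 ≡ 1009^2 = 1018081 ≡ 930 (mod 1451)
1009^4 = (1009^2)^2 ≡ 930^2 = 864900 ≡ 104 (mod 1451)
1009^8 = (1009^4)^2 ≡ 104^2 = 10816 ≡ 659 (mod 1451)
1009^16 = (1009^8)^2 ≡ 659^2 = 434281 ≡ 432 (mod 1451)
1009^32 = (1009^16)^2 ≡ 432^2 = 186624 ≡ 896 (mod 1451)
1009^42 = 1009^32 · 1009^8 · 1009^2 ≡ 896 · 659 · 930 ≡ 570 (mod 1451).

570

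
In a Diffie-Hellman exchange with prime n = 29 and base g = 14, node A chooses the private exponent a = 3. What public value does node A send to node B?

Public value = 14^3 mod 29.
14^1 ≡ 14 (mod 29)
14^2 = (14^1)^2 ≡ 14^2 = 196 ≡ 22 (mod 29)
14^3 = 14^2 · 14^1 ≡ 22 · 14 ≡ 18 (mod 29).

18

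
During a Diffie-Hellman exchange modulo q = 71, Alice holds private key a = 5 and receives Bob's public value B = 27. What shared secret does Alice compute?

20

Shared key K = 27^5 mod 71.
27^1 ≡ 27 (mod 71)
27^2 = (27^1)^2 ≡ 27^2 = 729 ≡ 19 (mod 71)
27^4 = (27^2)^2 ≡ 19^2 = 361 ≡ 6 (mod 71)
27^5 = 27^4 · 27^1 ≡ 6 · 27 ≡ 20 (mod 71).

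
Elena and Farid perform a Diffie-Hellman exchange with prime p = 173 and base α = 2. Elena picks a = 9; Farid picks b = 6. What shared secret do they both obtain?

9

Farid sends B = α^b mod p = 2^6 mod 173.
2^1 ≡ 2 (mod 173)
2^2 = (2^1)^2 ≡ 2^2 = 4 ≡ 4 (mod 173)
2^4 = (2^2)^2 ≡ 4^2 = 16 ≡ 16 (mod 173)
2^6 = 2^4 · 2^2 ≡ 16 · 4 ≡ 64 (mod 173).
So B = 64. Elena then computes K = B^a mod p = 64^9 mod 173.
64^1 ≡ 64 (mod 173)
64^2 = (64^1)^2 ≡ 64^2 = 4096 ≡ 117 (mod 173)
64^4 = (64^2)^2 ≡ 117^2 = 13689 ≡ 22 (mod 173)
64^8 = (64^4)^2 ≡ 22^2 = 484 ≡ 138 (mod 173)
64^9 = 64^8 · 64^1 ≡ 138 · 64 ≡ 9 (mod 173).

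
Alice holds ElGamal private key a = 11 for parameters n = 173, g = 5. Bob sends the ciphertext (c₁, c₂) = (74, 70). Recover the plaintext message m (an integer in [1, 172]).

55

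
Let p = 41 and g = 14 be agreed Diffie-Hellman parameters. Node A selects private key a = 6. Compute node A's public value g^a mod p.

9

Public value = 14^6 mod 41.
14^1 ≡ 14 (mod 41)
14^2 = (14^1)^2 ≡ 14^2 = 196 ≡ 32 (mod 41)
14^4 = (14^2)^2 ≡ 32^2 = 1024 ≡ 40 (mod 41)
14^6 = 14^4 · 14^2 ≡ 40 · 32 ≡ 9 (mod 41).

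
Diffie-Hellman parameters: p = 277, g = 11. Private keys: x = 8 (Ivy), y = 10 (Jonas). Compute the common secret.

55

Ivy sends A = g^x mod p = 11^8 mod 277.
11^1 ≡ 11 (mod 277)
11^2 = (11^1)^2 ≡ 11^2 = 121 ≡ 121 (mod 277)
11^4 = (11^2)^2 ≡ 121^2 = 14641 ≡ 237 (mod 277)
11^8 = (11^4)^2 ≡ 237^2 = 56169 ≡ 215 (mod 277)
So A = 215. Jonas then computes K = A^y mod p = 215^10 mod 277.
215^1 ≡ 215 (mod 277)
215^2 = (215^1)^2 ≡ 215^2 = 46225 ≡ 243 (mod 277)
215^4 = (215^2)^2 ≡ 243^2 = 59049 ≡ 48 (mod 277)
215^8 = (215^4)^2 ≡ 48^2 = 2304 ≡ 88 (mod 277)
215^10 = 215^8 · 215^2 ≡ 88 · 243 ≡ 55 (mod 277).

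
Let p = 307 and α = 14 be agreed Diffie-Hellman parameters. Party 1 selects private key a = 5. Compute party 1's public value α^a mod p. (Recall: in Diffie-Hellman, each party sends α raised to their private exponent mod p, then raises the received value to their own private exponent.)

267

Public value = 14^5 mod 307.
14^1 ≡ 14 (mod 307)
14^2 = (14^1)^2 ≡ 14^2 = 196 ≡ 196 (mod 307)
14^4 = (14^2)^2 ≡ 196^2 = 38416 ≡ 41 (mod 307)
14^5 = 14^4 · 14^1 ≡ 41 · 14 ≡ 267 (mod 307).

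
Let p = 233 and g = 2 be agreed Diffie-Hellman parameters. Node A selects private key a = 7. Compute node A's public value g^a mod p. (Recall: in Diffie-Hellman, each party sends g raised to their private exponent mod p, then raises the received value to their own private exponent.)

Public value = 2^7 mod 233.
2^1 ≡ 2 (mod 233)
2^2 = (2^1)^2 ≡ 2^2 = 4 ≡ 4 (mod 233)
2^4 = (2^2)^2 ≡ 4^2 = 16 ≡ 16 (mod 233)
2^7 = 2^4 · 2^2 · 2^1 ≡ 16 · 4 · 2 ≡ 128 (mod 233).

128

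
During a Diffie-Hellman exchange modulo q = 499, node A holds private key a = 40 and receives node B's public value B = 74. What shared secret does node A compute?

416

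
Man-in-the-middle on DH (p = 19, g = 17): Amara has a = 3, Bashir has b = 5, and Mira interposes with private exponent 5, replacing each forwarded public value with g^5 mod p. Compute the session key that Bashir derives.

Bashir receives Mira's public value M = 17^5 mod 19 instead of the honest one.
17^1 ≡ 17 (mod 19)
17^2 = (17^1)^2 ≡ 17^2 = 289 ≡ 4 (mod 19)
17^4 = (17^2)^2 ≡ 4^2 = 16 ≡ 16 (mod 19)
17^5 = 17^4 · 17^1 ≡ 16 · 17 ≡ 6 (mod 19).
So M = 6. Bashir computes K = M^5 mod 19.
6^1 ≡ 6 (mod 19)
6^2 = (6^1)^2 ≡ 6^2 = 36 ≡ 17 (mod 19)
6^4 = (6^2)^2 ≡ 17^2 = 289 ≡ 4 (mod 19)
6^5 = 6^4 · 6^1 ≡ 4 · 6 ≡ 5 (mod 19).

5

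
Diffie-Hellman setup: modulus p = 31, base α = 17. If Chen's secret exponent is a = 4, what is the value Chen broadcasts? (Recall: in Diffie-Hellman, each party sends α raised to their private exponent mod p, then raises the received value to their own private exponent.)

7

Public value = 17^4 (mod 31).
17^1 ≡ 17 (mod 31)
17^2 = (17^1)^2 ≡ 17^2 = 289 ≡ 10 (mod 31)
17^4 = (17^2)^2 ≡ 10^2 = 100 ≡ 7 (mod 31)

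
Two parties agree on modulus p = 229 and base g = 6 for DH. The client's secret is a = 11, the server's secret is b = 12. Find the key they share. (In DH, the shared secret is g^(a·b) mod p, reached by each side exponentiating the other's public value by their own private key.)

The client sends A = g^a mod p = 6^11 mod 229.
6^1 ≡ 6 (mod 229)
6^2 = (6^1)^2 ≡ 6^2 = 36 ≡ 36 (mod 229)
6^4 = (6^2)^2 ≡ 36^2 = 1296 ≡ 151 (mod 229)
6^8 = (6^4)^2 ≡ 151^2 = 22801 ≡ 130 (mod 229)
6^11 = 6^8 · 6^2 · 6^1 ≡ 130 · 36 · 6 ≡ 142 (mod 229).
So A = 142. The server then computes K = A^b mod p = 142^12 mod 229.
142^1 ≡ 142 (mod 229)
142^2 = (142^1)^2 ≡ 142^2 = 20164 ≡ 12 (mod 229)
142^4 = (142^2)^2 ≡ 12^2 = 144 ≡ 144 (mod 229)
142^8 = (142^4)^2 ≡ 144^2 = 20736 ≡ 126 (mod 229)
142^12 = 142^8 · 142^4 ≡ 126 · 144 ≡ 53 (mod 229).

53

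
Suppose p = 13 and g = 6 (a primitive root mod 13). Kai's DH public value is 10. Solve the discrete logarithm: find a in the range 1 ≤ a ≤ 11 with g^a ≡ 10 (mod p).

2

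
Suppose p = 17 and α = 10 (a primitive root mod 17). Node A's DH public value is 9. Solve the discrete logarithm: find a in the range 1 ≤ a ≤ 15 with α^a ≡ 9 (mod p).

6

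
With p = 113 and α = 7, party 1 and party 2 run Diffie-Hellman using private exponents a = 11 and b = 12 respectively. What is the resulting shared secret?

Party 1 sends A = α^a mod p = 7^11 mod 113.
7^1 ≡ 7 (mod 113)
7^2 = (7^1)^2 ≡ 7^2 = 49 ≡ 49 (mod 113)
7^4 = (7^2)^2 ≡ 49^2 = 2401 ≡ 28 (mod 113)
7^8 = (7^4)^2 ≡ 28^2 = 784 ≡ 106 (mod 113)
7^11 = 7^8 · 7^2 · 7^1 ≡ 106 · 49 · 7 ≡ 85 (mod 113).
So A = 85. Party 2 then computes K = A^b mod p = 85^12 mod 113.
85^1 ≡ 85 (mod 113)
85^2 = (85^1)^2 ≡ 85^2 = 7225 ≡ 106 (mod 113)
85^4 = (85^2)^2 ≡ 106^2 = 11236 ≡ 49 (mod 113)
85^8 = (85^4)^2 ≡ 49^2 = 2401 ≡ 28 (mod 113)
85^12 = 85^8 · 85^4 ≡ 28 · 49 ≡ 16 (mod 113).

16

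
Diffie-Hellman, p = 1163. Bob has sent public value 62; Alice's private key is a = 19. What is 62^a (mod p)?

1113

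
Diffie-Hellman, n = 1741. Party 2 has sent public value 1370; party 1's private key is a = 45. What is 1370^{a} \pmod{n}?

1212

Shared key K = 1370^45 mod 1741.
1370^1 ≡ 1370 (mod 1741)
1370^2 = (1370^1)^2 ≡ 1370^2 = 1876900 ≡ 102 (mod 1741)
1370^4 = (1370^2)^2 ≡ 102^2 = 10404 ≡ 1699 (mod 1741)
1370^8 = (1370^4)^2 ≡ 1699^2 = 2886601 ≡ 23 (mod 1741)
1370^16 = (1370^8)^2 ≡ 23^2 = 529 ≡ 529 (mod 1741)
1370^32 = (1370^16)^2 ≡ 529^2 = 279841 ≡ 1281 (mod 1741)
1370^45 = 1370^32 · 1370^8 · 1370^4 · 1370^1 ≡ 1281 · 23 · 1699 · 1370 ≡ 1212 (mod 1741).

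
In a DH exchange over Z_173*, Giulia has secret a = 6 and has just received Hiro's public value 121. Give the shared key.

124

Shared key K = 121^6 mod 173.
121^1 ≡ 121 (mod 173)
121^2 = (121^1)^2 ≡ 121^2 = 14641 ≡ 109 (mod 173)
121^4 = (121^2)^2 ≡ 109^2 = 11881 ≡ 117 (mod 173)
121^6 = 121^4 · 121^2 ≡ 117 · 109 ≡ 124 (mod 173).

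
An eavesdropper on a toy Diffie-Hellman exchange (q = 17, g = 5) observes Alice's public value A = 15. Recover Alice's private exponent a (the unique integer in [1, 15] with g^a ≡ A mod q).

14

Try successive powers of 5 modulo 17:
5^1 ≡ 5
5^2 ≡ 8
5^3 ≡ 6
5^4 ≡ 13
5^5 ≡ 14
5^6 ≡ 2
5^7 ≡ 10
5^8 ≡ 16
5^9 ≡ 12
5^10 ≡ 9
5^11 ≡ 11
5^12 ≡ 4
5^13 ≡ 3
5^14 ≡ 15
Found: a = 14.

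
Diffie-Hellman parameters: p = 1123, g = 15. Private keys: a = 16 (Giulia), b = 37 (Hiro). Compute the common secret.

Hiro sends B = g^b mod p = 15^37 mod 1123.
15^1 ≡ 15 (mod 1123)
15^2 = (15^1)^2 ≡ 15^2 = 225 ≡ 225 (mod 1123)
15^4 = (15^2)^2 ≡ 225^2 = 50625 ≡ 90 (mod 1123)
15^8 = (15^4)^2 ≡ 90^2 = 8100 ≡ 239 (mod 1123)
15^16 = (15^8)^2 ≡ 239^2 = 57121 ≡ 971 (mod 1123)
15^32 = (15^16)^2 ≡ 971^2 = 942841 ≡ 644 (mod 1123)
15^37 = 15^32 · 15^4 · 15^1 ≡ 644 · 90 · 15 ≡ 198 (mod 1123).
So B = 198. Giulia then computes K = B^a mod p = 198^16 mod 1123.
198^1 ≡ 198 (mod 1123)
198^2 = (198^1)^2 ≡ 198^2 = 39204 ≡ 1022 (mod 1123)
198^4 = (198^2)^2 ≡ 1022^2 = 1044484 ≡ 94 (mod 1123)
198^8 = (198^4)^2 ≡ 94^2 = 8836 ≡ 975 (mod 1123)
198^16 = (198^8)^2 ≡ 975^2 = 950625 ≡ 567 (mod 1123)

567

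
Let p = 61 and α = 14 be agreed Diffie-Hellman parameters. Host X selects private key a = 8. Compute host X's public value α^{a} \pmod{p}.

13

Public value = 14^{8} \pmod{61}.
14^1 ≡ 14 (mod 61)
14^2 = (14^1)^2 ≡ 14^2 = 196 ≡ 13 (mod 61)
14^4 = (14^2)^2 ≡ 13^2 = 169 ≡ 47 (mod 61)
14^8 = (14^4)^2 ≡ 47^2 = 2209 ≡ 13 (mod 61)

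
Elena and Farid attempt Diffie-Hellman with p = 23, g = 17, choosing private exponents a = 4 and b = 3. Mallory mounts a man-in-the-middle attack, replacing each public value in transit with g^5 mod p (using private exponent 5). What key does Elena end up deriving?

Elena receives Mallory's public value M = 17^5 mod 23 instead of the honest one.
17^1 ≡ 17 (mod 23)
17^2 = (17^1)^2 ≡ 17^2 = 289 ≡ 13 (mod 23)
17^4 = (17^2)^2 ≡ 13^2 = 169 ≡ 8 (mod 23)
17^5 = 17^4 · 17^1 ≡ 8 · 17 ≡ 21 (mod 23).
So M = 21. Elena computes K = M^4 mod 23.
21^1 ≡ 21 (mod 23)
21^2 = (21^1)^2 ≡ 21^2 = 441 ≡ 4 (mod 23)
21^4 = (21^2)^2 ≡ 4^2 = 16 ≡ 16 (mod 23)

16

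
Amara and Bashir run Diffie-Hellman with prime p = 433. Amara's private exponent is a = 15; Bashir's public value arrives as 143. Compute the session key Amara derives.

70

Shared key K = 143^15 mod 433.
143^1 ≡ 143 (mod 433)
143^2 = (143^1)^2 ≡ 143^2 = 20449 ≡ 98 (mod 433)
143^4 = (143^2)^2 ≡ 98^2 = 9604 ≡ 78 (mod 433)
143^8 = (143^4)^2 ≡ 78^2 = 6084 ≡ 22 (mod 433)
143^15 = 143^8 · 143^4 · 143^2 · 143^1 ≡ 22 · 78 · 98 · 143 ≡ 70 (mod 433).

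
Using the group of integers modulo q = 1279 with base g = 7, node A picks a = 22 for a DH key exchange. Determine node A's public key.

Public value = 7^22 (mod 1279).
7^1 ≡ 7 (mod 1279)
7^2 = (7^1)^2 ≡ 7^2 = 49 ≡ 49 (mod 1279)
7^4 = (7^2)^2 ≡ 49^2 = 2401 ≡ 1122 (mod 1279)
7^8 = (7^4)^2 ≡ 1122^2 = 1258884 ≡ 348 (mod 1279)
7^16 = (7^8)^2 ≡ 348^2 = 121104 ≡ 878 (mod 1279)
7^22 = 7^16 · 7^4 · 7^2 ≡ 878 · 1122 · 49 ≡ 1224 (mod 1279).

1224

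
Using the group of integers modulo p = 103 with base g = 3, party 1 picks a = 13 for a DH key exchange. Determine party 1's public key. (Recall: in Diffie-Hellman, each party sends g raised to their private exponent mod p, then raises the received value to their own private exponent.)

89

Public value = 3^13 mod 103.
3^1 ≡ 3 (mod 103)
3^2 = (3^1)^2 ≡ 3^2 = 9 ≡ 9 (mod 103)
3^4 = (3^2)^2 ≡ 9^2 = 81 ≡ 81 (mod 103)
3^8 = (3^4)^2 ≡ 81^2 = 6561 ≡ 72 (mod 103)
3^13 = 3^8 · 3^4 · 3^1 ≡ 72 · 81 · 3 ≡ 89 (mod 103).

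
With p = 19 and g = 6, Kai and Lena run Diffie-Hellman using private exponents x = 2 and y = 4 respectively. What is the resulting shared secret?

Kai sends A = g^x mod p = 6^2 mod 19.
6^1 ≡ 6 (mod 19)
6^2 = (6^1)^2 ≡ 6^2 = 36 ≡ 17 (mod 19)
So A = 17. Lena then computes K = A^y mod p = 17^4 mod 19.
17^1 ≡ 17 (mod 19)
17^2 = (17^1)^2 ≡ 17^2 = 289 ≡ 4 (mod 19)
17^4 = (17^2)^2 ≡ 4^2 = 16 ≡ 16 (mod 19)

16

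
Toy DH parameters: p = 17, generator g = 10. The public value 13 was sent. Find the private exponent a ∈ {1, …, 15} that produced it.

Try successive powers of 10 modulo 17:
10^1 ≡ 10
10^2 ≡ 15
10^3 ≡ 14
10^4 ≡ 4
10^5 ≡ 6
10^6 ≡ 9
10^7 ≡ 5
10^8 ≡ 16
10^9 ≡ 7
10^10 ≡ 2
10^11 ≡ 3
10^12 ≡ 13
Found: a = 12.

12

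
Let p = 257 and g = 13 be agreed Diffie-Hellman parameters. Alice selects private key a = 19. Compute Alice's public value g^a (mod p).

Public value = 13^19 (mod 257).
13^1 ≡ 13 (mod 257)
13^2 = (13^1)^2 ≡ 13^2 = 169 ≡ 169 (mod 257)
13^4 = (13^2)^2 ≡ 169^2 = 28561 ≡ 34 (mod 257)
13^8 = (13^4)^2 ≡ 34^2 = 1156 ≡ 128 (mod 257)
13^16 = (13^8)^2 ≡ 128^2 = 16384 ≡ 193 (mod 257)
13^19 = 13^16 · 13^2 · 13^1 ≡ 193 · 169 · 13 ≡ 228 (mod 257).

228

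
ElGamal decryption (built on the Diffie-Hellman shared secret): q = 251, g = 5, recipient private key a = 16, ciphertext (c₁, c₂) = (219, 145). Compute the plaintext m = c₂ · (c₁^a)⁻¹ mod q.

19

Shared mask s = c₁^a mod q = 219^16 mod 251.
219^1 ≡ 219 (mod 251)
219^2 = (219^1)^2 ≡ 219^2 = 47961 ≡ 20 (mod 251)
219^4 = (219^2)^2 ≡ 20^2 = 400 ≡ 149 (mod 251)
219^8 = (219^4)^2 ≡ 149^2 = 22201 ≡ 113 (mod 251)
219^16 = (219^8)^2 ≡ 113^2 = 12769 ≡ 219 (mod 251)
So s = 219; s⁻¹ ≡ 149 (mod 251).
m = c₂ · s⁻¹ mod 251 = 145 · 149 mod 251 = 19.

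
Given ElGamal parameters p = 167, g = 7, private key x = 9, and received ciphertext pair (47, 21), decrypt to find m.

Shared mask s = c₁^x mod p = 47^9 mod 167.
47^1 ≡ 47 (mod 167)
47^2 = (47^1)^2 ≡ 47^2 = 2209 ≡ 38 (mod 167)
47^4 = (47^2)^2 ≡ 38^2 = 1444 ≡ 108 (mod 167)
47^8 = (47^4)^2 ≡ 108^2 = 11664 ≡ 141 (mod 167)
47^9 = 47^8 · 47^1 ≡ 141 · 47 ≡ 114 (mod 167).
So s = 114; s⁻¹ ≡ 63 (mod 167).
m = c₂ · s⁻¹ mod 167 = 21 · 63 mod 167 = 154.

154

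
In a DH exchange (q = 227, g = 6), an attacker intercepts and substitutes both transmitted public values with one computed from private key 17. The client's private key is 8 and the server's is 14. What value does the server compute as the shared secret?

The server receives an attacker's public value M = 6^17 mod 227 instead of the honest one.
6^1 ≡ 6 (mod 227)
6^2 = (6^1)^2 ≡ 6^2 = 36 ≡ 36 (mod 227)
6^4 = (6^2)^2 ≡ 36^2 = 1296 ≡ 161 (mod 227)
6^8 = (6^4)^2 ≡ 161^2 = 25921 ≡ 43 (mod 227)
6^16 = (6^8)^2 ≡ 43^2 = 1849 ≡ 33 (mod 227)
6^17 = 6^16 · 6^1 ≡ 33 · 6 ≡ 198 (mod 227).
So M = 198. The server computes K = M^14 mod 227.
198^1 ≡ 198 (mod 227)
198^2 = (198^1)^2 ≡ 198^2 = 39204 ≡ 160 (mod 227)
198^4 = (198^2)^2 ≡ 160^2 = 25600 ≡ 176 (mod 227)
198^8 = (198^4)^2 ≡ 176^2 = 30976 ≡ 104 (mod 227)
198^14 = 198^8 · 198^4 · 198^2 ≡ 104 · 176 · 160 ≡ 113 (mod 227).

113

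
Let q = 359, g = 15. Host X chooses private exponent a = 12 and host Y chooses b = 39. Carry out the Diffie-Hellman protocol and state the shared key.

Host Y sends B = g^b mod q = 15^39 mod 359.
15^1 ≡ 15 (mod 359)
15^2 = (15^1)^2 ≡ 15^2 = 225 ≡ 225 (mod 359)
15^4 = (15^2)^2 ≡ 225^2 = 50625 ≡ 6 (mod 359)
15^8 = (15^4)^2 ≡ 6^2 = 36 ≡ 36 (mod 359)
15^16 = (15^8)^2 ≡ 36^2 = 1296 ≡ 219 (mod 359)
15^32 = (15^16)^2 ≡ 219^2 = 47961 ≡ 214 (mod 359)
15^39 = 15^32 · 15^4 · 15^2 · 15^1 ≡ 214 · 6 · 225 · 15 ≡ 11 (mod 359).
So B = 11. Host X then computes K = B^a mod q = 11^12 mod 359.
11^1 ≡ 11 (mod 359)
11^2 = (11^1)^2 ≡ 11^2 = 121 ≡ 121 (mod 359)
11^4 = (11^2)^2 ≡ 121^2 = 14641 ≡ 281 (mod 359)
11^8 = (11^4)^2 ≡ 281^2 = 78961 ≡ 340 (mod 359)
11^12 = 11^8 · 11^4 ≡ 340 · 281 ≡ 46 (mod 359).

46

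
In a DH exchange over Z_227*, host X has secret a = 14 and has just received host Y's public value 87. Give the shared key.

Shared key K = 87^14 mod 227.
87^1 ≡ 87 (mod 227)
87^2 = (87^1)^2 ≡ 87^2 = 7569 ≡ 78 (mod 227)
87^4 = (87^2)^2 ≡ 78^2 = 6084 ≡ 182 (mod 227)
87^8 = (87^4)^2 ≡ 182^2 = 33124 ≡ 209 (mod 227)
87^14 = 87^8 · 87^4 · 87^2 ≡ 209 · 182 · 78 ≡ 74 (mod 227).

74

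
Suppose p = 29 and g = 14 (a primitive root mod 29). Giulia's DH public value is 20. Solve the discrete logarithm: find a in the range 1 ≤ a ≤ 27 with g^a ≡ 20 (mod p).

Try successive powers of 14 modulo 29:
14^1 ≡ 14
14^2 ≡ 22
14^3 ≡ 18
14^4 ≡ 20
Found: a = 4.

4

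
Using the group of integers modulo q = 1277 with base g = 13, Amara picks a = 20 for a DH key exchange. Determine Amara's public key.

1054

Public value = 13^20 mod 1277.
13^1 ≡ 13 (mod 1277)
13^2 = (13^1)^2 ≡ 13^2 = 169 ≡ 169 (mod 1277)
13^4 = (13^2)^2 ≡ 169^2 = 28561 ≡ 467 (mod 1277)
13^8 = (13^4)^2 ≡ 467^2 = 218089 ≡ 999 (mod 1277)
13^16 = (13^8)^2 ≡ 999^2 = 998001 ≡ 664 (mod 1277)
13^20 = 13^16 · 13^4 ≡ 664 · 467 ≡ 1054 (mod 1277).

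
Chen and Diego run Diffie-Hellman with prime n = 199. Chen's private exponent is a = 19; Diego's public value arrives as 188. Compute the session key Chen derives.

61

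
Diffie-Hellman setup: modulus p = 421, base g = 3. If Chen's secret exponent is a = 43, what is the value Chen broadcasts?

289

Public value = 3^43 mod 421.
3^1 ≡ 3 (mod 421)
3^2 = (3^1)^2 ≡ 3^2 = 9 ≡ 9 (mod 421)
3^4 = (3^2)^2 ≡ 9^2 = 81 ≡ 81 (mod 421)
3^8 = (3^4)^2 ≡ 81^2 = 6561 ≡ 246 (mod 421)
3^16 = (3^8)^2 ≡ 246^2 = 60516 ≡ 313 (mod 421)
3^32 = (3^16)^2 ≡ 313^2 = 97969 ≡ 297 (mod 421)
3^43 = 3^32 · 3^8 · 3^2 · 3^1 ≡ 297 · 246 · 9 · 3 ≡ 289 (mod 421).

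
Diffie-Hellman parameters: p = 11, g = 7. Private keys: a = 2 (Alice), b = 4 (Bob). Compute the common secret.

9

Alice sends A = g^a mod p = 7^2 mod 11.
7^1 ≡ 7 (mod 11)
7^2 = (7^1)^2 ≡ 7^2 = 49 ≡ 5 (mod 11)
So A = 5. Bob then computes K = A^b mod p = 5^4 mod 11.
5^1 ≡ 5 (mod 11)
5^2 = (5^1)^2 ≡ 5^2 = 25 ≡ 3 (mod 11)
5^4 = (5^2)^2 ≡ 3^2 = 9 ≡ 9 (mod 11)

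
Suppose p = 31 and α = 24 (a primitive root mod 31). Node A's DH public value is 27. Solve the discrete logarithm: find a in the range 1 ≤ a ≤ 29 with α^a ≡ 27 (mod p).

21

Try successive powers of 24 modulo 31:
24^1 ≡ 24
24^2 ≡ 18
24^3 ≡ 29
24^4 ≡ 14
24^5 ≡ 26
24^6 ≡ 4
24^7 ≡ 3
24^8 ≡ 10
24^9 ≡ 23
24^10 ≡ 25
24^11 ≡ 11
24^12 ≡ 16
24^13 ≡ 12
24^14 ≡ 9
24^15 ≡ 30
24^16 ≡ 7
24^17 ≡ 13
24^18 ≡ 2
24^19 ≡ 17
24^20 ≡ 5
24^21 ≡ 27
Found: a = 21.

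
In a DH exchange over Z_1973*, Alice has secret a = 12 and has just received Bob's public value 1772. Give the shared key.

Shared key K = 1772^12 mod 1973.
1772^1 ≡ 1772 (mod 1973)
1772^2 = (1772^1)^2 ≡ 1772^2 = 3139984 ≡ 941 (mod 1973)
1772^4 = (1772^2)^2 ≡ 941^2 = 885481 ≡ 1577 (mod 1973)
1772^8 = (1772^4)^2 ≡ 1577^2 = 2486929 ≡ 949 (mod 1973)
1772^12 = 1772^8 · 1772^4 ≡ 949 · 1577 ≡ 1039 (mod 1973).

1039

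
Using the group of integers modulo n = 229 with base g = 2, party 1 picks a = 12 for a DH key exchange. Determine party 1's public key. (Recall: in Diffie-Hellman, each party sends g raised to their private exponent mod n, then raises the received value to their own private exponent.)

203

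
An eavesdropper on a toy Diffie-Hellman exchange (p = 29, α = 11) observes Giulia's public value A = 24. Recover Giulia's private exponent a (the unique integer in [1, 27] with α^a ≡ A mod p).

Try successive powers of 11 modulo 29:
11^1 ≡ 11
11^2 ≡ 5
11^3 ≡ 26
11^4 ≡ 25
11^5 ≡ 14
11^6 ≡ 9
11^7 ≡ 12
11^8 ≡ 16
11^9 ≡ 2
11^10 ≡ 22
11^11 ≡ 10
11^12 ≡ 23
11^13 ≡ 21
11^14 ≡ 28
11^15 ≡ 18
11^16 ≡ 24
Found: a = 16.

16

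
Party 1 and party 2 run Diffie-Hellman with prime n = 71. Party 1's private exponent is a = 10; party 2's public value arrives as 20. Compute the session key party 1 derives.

Shared key K = 20^10 mod 71.
20^1 ≡ 20 (mod 71)
20^2 = (20^1)^2 ≡ 20^2 = 400 ≡ 45 (mod 71)
20^4 = (20^2)^2 ≡ 45^2 = 2025 ≡ 37 (mod 71)
20^8 = (20^4)^2 ≡ 37^2 = 1369 ≡ 20 (mod 71)
20^10 = 20^8 · 20^2 ≡ 20 · 45 ≡ 48 (mod 71).

48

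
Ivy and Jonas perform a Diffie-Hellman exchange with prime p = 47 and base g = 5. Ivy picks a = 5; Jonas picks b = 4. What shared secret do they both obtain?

Ivy sends A = g^a mod p = 5^5 mod 47.
5^1 ≡ 5 (mod 47)
5^2 = (5^1)^2 ≡ 5^2 = 25 ≡ 25 (mod 47)
5^4 = (5^2)^2 ≡ 25^2 = 625 ≡ 14 (mod 47)
5^5 = 5^4 · 5^1 ≡ 14 · 5 ≡ 23 (mod 47).
So A = 23. Jonas then computes K = A^b mod p = 23^4 mod 47.
23^1 ≡ 23 (mod 47)
23^2 = (23^1)^2 ≡ 23^2 = 529 ≡ 12 (mod 47)
23^4 = (23^2)^2 ≡ 12^2 = 144 ≡ 3 (mod 47)

3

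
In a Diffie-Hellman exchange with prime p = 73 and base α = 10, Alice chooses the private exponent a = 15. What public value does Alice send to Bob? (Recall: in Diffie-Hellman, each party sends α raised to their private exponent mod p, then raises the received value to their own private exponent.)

Public value = 10^15 (mod 73).
10^1 ≡ 10 (mod 73)
10^2 = (10^1)^2 ≡ 10^2 = 100 ≡ 27 (mod 73)
10^4 = (10^2)^2 ≡ 27^2 = 729 ≡ 72 (mod 73)
10^8 = (10^4)^2 ≡ 72^2 = 5184 ≡ 1 (mod 73)
10^15 = 10^8 · 10^4 · 10^2 · 10^1 ≡ 1 · 72 · 27 · 10 ≡ 22 (mod 73).

22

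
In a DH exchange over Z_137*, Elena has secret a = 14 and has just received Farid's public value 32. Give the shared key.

4

Shared key K = 32^14 mod 137.
32^1 ≡ 32 (mod 137)
32^2 = (32^1)^2 ≡ 32^2 = 1024 ≡ 65 (mod 137)
32^4 = (32^2)^2 ≡ 65^2 = 4225 ≡ 115 (mod 137)
32^8 = (32^4)^2 ≡ 115^2 = 13225 ≡ 73 (mod 137)
32^14 = 32^8 · 32^4 · 32^2 ≡ 73 · 115 · 65 ≡ 4 (mod 137).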